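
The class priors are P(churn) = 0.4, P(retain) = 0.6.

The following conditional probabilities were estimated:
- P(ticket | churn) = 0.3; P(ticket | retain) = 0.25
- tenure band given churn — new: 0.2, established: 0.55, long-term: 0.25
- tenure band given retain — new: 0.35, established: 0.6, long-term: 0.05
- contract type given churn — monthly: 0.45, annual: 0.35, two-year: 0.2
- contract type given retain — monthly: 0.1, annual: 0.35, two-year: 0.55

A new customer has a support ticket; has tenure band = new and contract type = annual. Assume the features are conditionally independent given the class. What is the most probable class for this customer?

retain

churn: 0.4 × 0.3 × 0.2 × 0.35 = 0.0084
retain: 0.6 × 0.25 × 0.35 × 0.35 = 0.018375
Highest score → retain.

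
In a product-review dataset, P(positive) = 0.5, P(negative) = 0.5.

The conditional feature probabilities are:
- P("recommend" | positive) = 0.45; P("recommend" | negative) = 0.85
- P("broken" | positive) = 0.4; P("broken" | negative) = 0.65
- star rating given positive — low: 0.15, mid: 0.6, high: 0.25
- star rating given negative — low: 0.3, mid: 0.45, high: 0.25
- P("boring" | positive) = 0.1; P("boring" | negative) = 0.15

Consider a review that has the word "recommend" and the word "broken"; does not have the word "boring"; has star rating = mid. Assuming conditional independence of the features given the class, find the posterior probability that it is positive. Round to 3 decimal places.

positive: 0.5 × 0.45 × 0.4 × 0.6 × (1−0.1) = 0.0486
negative: 0.5 × 0.85 × 0.65 × 0.45 × (1−0.15) = 0.105665625
P(positive | x) = 0.0486 / 0.154265625 ≈ 0.315

0.315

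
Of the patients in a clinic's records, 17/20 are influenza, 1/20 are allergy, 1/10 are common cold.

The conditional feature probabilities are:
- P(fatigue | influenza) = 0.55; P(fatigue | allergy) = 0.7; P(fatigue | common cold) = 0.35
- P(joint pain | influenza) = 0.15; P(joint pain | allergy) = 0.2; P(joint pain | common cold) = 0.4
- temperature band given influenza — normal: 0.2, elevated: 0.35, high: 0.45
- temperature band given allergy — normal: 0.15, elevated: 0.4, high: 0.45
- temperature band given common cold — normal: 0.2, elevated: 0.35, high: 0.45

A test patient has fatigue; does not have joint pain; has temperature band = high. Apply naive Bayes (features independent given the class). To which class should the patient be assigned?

influenza

influenza: 0.85 × 0.55 × (1−0.15) × 0.45 = 0.17881875
allergy: 0.05 × 0.7 × (1−0.2) × 0.45 = 0.0126
common cold: 0.1 × 0.35 × (1−0.4) × 0.45 = 0.00945
Highest score → influenza.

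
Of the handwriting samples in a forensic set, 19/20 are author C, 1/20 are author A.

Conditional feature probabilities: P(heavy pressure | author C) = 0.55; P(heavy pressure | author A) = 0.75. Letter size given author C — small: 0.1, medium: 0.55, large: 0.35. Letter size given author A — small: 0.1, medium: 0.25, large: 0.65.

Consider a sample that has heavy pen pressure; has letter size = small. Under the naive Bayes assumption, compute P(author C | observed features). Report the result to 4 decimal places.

author C: 0.95 × 0.55 × 0.1 = 0.05225
author A: 0.05 × 0.75 × 0.1 = 0.00375
P(author C | x) = 0.05225 / 0.056 ≈ 0.9330

0.9330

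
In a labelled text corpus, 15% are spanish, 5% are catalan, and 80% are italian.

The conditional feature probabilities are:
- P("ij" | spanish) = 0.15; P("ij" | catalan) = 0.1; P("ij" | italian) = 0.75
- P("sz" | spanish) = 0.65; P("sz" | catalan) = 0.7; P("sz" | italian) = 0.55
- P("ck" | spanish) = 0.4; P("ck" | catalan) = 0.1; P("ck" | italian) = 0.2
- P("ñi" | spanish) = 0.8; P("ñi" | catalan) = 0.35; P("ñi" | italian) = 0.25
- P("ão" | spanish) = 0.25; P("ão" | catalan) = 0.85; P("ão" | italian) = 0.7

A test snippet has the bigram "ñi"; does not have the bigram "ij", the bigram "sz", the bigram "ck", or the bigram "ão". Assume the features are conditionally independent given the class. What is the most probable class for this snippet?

spanish: 0.15 × (1−0.15) × (1−0.65) × (1−0.4) × 0.8 × (1−0.25) = 0.016065
catalan: 0.05 × (1−0.1) × (1−0.7) × (1−0.1) × 0.35 × (1−0.85) = 0.000637875
italian: 0.8 × (1−0.75) × (1−0.55) × (1−0.2) × 0.25 × (1−0.7) = 0.0054
Highest score → spanish.

spanish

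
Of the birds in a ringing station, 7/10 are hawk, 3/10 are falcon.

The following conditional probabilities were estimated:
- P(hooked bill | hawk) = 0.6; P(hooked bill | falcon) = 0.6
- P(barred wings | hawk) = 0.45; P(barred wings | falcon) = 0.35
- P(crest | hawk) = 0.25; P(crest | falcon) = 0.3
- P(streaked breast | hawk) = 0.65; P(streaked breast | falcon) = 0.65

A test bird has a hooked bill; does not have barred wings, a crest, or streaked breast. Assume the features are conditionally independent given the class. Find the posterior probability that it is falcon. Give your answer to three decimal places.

hawk: 0.7 × 0.6 × (1−0.45) × (1−0.25) × (1−0.65) = 0.0606375
falcon: 0.3 × 0.6 × (1−0.35) × (1−0.3) × (1−0.65) = 0.028665
P(falcon | x) = 0.028665 / 0.0893025 ≈ 0.321

0.321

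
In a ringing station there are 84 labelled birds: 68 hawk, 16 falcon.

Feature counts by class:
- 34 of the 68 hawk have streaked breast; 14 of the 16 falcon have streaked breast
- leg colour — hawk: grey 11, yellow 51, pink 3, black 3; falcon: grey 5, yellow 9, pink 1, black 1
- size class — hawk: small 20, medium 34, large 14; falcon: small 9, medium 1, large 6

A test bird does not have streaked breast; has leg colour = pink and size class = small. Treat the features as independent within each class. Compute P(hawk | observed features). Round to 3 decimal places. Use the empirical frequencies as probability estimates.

hawk: (68/84) × (34/68) × (3/68) × (20/68) ≈ 0.0052521
falcon: (16/84) × (2/16) × (1/16) × (9/16) ≈ 0.000837054
P(hawk | x) = 0.0052521 / 0.006089154 ≈ 0.863

0.863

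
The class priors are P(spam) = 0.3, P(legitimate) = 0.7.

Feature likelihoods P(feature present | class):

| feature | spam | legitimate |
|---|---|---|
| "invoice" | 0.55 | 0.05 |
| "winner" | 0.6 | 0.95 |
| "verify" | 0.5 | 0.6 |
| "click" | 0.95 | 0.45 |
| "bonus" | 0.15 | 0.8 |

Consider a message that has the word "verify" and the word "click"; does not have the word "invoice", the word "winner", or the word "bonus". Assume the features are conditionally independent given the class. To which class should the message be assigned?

spam: 0.3 × (1−0.55) × (1−0.6) × 0.5 × 0.95 × (1−0.15) = 0.0218025
legitimate: 0.7 × (1−0.05) × (1−0.95) × 0.6 × 0.45 × (1−0.8) = 0.0017955
Highest score → spam.

spam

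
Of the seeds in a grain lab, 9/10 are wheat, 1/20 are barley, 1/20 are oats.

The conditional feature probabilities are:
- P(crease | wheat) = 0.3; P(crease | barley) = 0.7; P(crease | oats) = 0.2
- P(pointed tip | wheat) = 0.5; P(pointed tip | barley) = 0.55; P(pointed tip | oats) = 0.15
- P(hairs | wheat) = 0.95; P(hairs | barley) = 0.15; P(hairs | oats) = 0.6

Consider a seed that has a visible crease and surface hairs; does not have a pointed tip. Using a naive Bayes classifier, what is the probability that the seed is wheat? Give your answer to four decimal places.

wheat: 0.9 × 0.3 × (1−0.5) × 0.95 = 0.12825
barley: 0.05 × 0.7 × (1−0.55) × 0.15 = 0.0023625
oats: 0.05 × 0.2 × (1−0.15) × 0.6 = 0.0051
P(wheat | x) = 0.12825 / 0.1357125 ≈ 0.9450

0.9450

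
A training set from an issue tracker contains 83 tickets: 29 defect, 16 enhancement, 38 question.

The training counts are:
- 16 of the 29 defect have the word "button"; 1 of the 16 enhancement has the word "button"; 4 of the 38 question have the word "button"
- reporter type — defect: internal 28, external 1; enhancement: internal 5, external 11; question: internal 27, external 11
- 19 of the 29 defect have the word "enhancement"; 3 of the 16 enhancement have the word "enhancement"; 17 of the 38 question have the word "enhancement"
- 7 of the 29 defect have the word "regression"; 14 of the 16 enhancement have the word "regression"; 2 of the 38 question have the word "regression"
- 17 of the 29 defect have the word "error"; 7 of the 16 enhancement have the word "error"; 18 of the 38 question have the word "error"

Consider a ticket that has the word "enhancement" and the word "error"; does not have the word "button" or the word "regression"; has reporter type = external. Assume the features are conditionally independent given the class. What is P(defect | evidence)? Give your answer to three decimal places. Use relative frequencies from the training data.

0.059

defect: (29/83) × (13/29) × (1/29) × (19/29) × (22/29) × (17/29) ≈ 0.00157361
enhancement: (16/83) × (15/16) × (11/16) × (3/16) × (2/16) × (7/16) ≈ 0.00127402
question: (38/83) × (34/38) × (11/38) × (17/38) × (36/38) × (18/38) ≈ 0.0238058
P(defect | x) = 0.00157361 / 0.02665343 ≈ 0.059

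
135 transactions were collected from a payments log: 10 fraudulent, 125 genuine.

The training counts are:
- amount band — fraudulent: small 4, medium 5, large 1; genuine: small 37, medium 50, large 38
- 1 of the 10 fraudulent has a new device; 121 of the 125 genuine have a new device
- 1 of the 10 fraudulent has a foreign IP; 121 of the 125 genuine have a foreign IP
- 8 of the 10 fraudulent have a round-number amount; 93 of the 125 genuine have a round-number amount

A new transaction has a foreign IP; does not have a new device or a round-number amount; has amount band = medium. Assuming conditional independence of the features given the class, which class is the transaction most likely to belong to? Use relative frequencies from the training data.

genuine

fraudulent: (10/135) × (5/10) × (9/10) × (1/10) × (2/10) ≈ 0.000666667
genuine: (125/135) × (50/125) × (4/125) × (121/125) × (32/125) ≈ 0.00293698
Highest score → genuine.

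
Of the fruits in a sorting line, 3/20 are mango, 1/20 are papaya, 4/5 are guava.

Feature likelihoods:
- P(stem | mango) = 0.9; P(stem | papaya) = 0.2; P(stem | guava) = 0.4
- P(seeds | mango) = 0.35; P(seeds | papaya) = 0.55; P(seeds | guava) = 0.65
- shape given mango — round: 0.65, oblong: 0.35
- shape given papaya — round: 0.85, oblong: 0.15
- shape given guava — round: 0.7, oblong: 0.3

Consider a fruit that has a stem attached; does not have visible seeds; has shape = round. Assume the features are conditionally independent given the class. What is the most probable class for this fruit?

guava

mango: 0.15 × 0.9 × (1−0.35) × 0.65 = 0.0570375
papaya: 0.05 × 0.2 × (1−0.55) × 0.85 = 0.003825
guava: 0.8 × 0.4 × (1−0.65) × 0.7 = 0.0784
Highest score → guava.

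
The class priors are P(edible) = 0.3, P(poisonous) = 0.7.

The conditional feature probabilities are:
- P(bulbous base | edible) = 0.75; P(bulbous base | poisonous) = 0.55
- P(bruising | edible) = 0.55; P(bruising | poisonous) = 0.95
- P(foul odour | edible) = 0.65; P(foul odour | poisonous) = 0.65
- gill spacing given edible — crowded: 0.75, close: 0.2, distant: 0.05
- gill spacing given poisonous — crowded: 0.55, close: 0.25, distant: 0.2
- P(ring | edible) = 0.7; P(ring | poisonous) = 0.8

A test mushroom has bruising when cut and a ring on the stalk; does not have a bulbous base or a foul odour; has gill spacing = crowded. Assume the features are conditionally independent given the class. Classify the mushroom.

poisonous

edible: 0.3 × (1−0.75) × 0.55 × (1−0.65) × 0.75 × 0.7 = 0.0075796875
poisonous: 0.7 × (1−0.55) × 0.95 × (1−0.65) × 0.55 × 0.8 = 0.0460845
Highest score → poisonous.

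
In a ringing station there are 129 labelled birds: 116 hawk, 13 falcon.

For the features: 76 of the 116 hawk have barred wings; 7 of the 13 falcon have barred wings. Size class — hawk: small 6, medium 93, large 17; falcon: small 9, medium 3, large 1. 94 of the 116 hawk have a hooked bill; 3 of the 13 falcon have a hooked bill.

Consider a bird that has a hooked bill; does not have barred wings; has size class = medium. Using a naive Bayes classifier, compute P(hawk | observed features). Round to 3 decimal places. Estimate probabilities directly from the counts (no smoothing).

hawk: (116/129) × (40/116) × (93/116) × (94/116) ≈ 0.201449
falcon: (13/129) × (6/13) × (3/13) × (3/13) ≈ 0.00247695
P(hawk | x) = 0.201449 / 0.20392595 ≈ 0.988

0.988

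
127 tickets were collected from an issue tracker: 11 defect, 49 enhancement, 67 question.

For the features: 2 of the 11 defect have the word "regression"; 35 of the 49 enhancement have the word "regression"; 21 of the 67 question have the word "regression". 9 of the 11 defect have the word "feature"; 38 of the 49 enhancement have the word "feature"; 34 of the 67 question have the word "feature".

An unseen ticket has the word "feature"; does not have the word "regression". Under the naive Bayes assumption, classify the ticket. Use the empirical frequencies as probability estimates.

question

defect: (11/127) × (9/11) × (9/11) ≈ 0.0579814
enhancement: (49/127) × (14/49) × (38/49) ≈ 0.0854893
question: (67/127) × (46/67) × (34/67) ≈ 0.183805
Highest score → question.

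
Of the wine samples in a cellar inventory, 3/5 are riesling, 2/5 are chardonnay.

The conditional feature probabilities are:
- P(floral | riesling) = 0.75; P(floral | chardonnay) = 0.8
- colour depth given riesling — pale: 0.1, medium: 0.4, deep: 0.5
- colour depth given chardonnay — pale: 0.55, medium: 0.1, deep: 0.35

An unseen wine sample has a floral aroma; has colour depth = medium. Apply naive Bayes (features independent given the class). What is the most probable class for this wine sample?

riesling: 0.6 × 0.75 × 0.4 = 0.18
chardonnay: 0.4 × 0.8 × 0.1 = 0.032
Highest score → riesling.

riesling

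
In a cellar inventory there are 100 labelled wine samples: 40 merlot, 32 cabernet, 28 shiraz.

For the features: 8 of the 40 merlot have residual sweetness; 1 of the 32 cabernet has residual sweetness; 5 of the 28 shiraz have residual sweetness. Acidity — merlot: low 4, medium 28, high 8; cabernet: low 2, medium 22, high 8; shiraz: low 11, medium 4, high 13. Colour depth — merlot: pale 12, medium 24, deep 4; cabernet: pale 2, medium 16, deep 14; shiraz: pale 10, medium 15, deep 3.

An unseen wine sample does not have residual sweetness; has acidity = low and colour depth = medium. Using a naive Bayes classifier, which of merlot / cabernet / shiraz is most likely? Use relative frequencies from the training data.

shiraz

merlot: (40/100) × (32/40) × (4/40) × (24/40) = 0.0192
cabernet: (32/100) × (31/32) × (2/32) × (16/32) = 0.0096875
shiraz: (28/100) × (23/28) × (11/28) × (15/28) ≈ 0.0484056
Highest score → shiraz.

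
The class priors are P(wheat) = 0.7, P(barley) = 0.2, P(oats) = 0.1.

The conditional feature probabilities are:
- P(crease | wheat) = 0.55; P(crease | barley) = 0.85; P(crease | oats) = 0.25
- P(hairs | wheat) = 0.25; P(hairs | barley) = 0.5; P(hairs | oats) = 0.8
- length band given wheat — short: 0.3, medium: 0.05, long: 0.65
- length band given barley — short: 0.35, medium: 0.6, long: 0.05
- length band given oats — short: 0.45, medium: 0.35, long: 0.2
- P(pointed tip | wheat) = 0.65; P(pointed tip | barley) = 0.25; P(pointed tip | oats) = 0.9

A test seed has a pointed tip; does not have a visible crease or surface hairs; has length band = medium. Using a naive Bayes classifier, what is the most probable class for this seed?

wheat

wheat: 0.7 × (1−0.55) × (1−0.25) × 0.05 × 0.65 = 0.007678125
barley: 0.2 × (1−0.85) × (1−0.5) × 0.6 × 0.25 = 0.00225
oats: 0.1 × (1−0.25) × (1−0.8) × 0.35 × 0.9 = 0.004725
Highest score → wheat.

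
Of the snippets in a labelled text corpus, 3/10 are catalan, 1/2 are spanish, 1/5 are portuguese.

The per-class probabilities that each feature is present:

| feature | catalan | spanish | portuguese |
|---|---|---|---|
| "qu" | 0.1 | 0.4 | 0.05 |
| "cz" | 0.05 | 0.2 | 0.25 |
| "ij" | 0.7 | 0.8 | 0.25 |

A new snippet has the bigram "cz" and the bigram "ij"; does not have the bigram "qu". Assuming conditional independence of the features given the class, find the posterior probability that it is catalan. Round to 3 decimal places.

catalan: 0.3 × (1−0.1) × 0.05 × 0.7 = 0.00945
spanish: 0.5 × (1−0.4) × 0.2 × 0.8 = 0.048
portuguese: 0.2 × (1−0.05) × 0.25 × 0.25 = 0.011875
P(catalan | x) = 0.00945 / 0.069325 ≈ 0.136

0.136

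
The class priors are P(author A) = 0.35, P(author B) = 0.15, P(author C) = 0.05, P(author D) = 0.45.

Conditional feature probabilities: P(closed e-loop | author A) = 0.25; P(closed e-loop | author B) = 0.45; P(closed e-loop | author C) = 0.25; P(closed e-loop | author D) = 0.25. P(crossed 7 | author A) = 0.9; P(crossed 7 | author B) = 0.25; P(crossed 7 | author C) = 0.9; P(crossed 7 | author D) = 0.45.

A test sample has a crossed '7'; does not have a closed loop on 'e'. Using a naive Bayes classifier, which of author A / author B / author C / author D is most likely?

author A

author A: 0.35 × (1−0.25) × 0.9 = 0.23625
author B: 0.15 × (1−0.45) × 0.25 = 0.020625
author C: 0.05 × (1−0.25) × 0.9 = 0.03375
author D: 0.45 × (1−0.25) × 0.45 = 0.151875
Highest score → author A.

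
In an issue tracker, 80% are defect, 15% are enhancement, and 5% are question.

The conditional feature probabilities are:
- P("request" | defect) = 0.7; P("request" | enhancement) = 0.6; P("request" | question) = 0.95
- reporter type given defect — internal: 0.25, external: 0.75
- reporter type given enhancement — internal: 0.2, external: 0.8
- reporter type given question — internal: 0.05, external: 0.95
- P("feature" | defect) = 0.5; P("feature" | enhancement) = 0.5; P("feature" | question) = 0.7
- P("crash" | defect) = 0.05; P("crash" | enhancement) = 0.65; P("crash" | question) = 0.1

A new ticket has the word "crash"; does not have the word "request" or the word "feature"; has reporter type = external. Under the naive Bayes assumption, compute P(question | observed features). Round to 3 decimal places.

defect: 0.8 × (1−0.7) × 0.75 × (1−0.5) × 0.05 = 0.0045
enhancement: 0.15 × (1−0.6) × 0.8 × (1−0.5) × 0.65 = 0.0156
question: 0.05 × (1−0.95) × 0.95 × (1−0.7) × 0.1 = 0.00007125
P(question | x) = 0.00007125 / 0.02017125 ≈ 0.004

0.004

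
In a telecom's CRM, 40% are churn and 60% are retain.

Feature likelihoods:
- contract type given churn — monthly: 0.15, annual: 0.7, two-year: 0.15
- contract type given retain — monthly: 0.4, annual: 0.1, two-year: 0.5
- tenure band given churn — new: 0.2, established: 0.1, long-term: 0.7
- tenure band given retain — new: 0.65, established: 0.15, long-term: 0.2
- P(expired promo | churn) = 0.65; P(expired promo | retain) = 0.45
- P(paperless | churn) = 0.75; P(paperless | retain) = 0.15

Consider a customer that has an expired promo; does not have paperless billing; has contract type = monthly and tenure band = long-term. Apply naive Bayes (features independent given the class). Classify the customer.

retain

churn: 0.4 × 0.15 × 0.7 × 0.65 × (1−0.75) = 0.006825
retain: 0.6 × 0.4 × 0.2 × 0.45 × (1−0.15) = 0.01836
Highest score → retain.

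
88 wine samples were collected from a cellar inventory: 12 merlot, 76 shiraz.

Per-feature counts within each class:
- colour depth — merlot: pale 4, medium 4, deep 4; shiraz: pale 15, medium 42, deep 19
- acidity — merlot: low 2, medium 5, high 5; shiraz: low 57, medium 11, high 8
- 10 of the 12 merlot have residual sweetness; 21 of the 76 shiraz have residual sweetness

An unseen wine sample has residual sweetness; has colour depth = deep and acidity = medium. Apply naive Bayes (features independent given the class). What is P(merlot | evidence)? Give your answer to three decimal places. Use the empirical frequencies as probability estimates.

merlot: (12/88) × (4/12) × (5/12) × (10/12) ≈ 0.0157828
shiraz: (76/88) × (19/76) × (11/76) × (21/76) ≈ 0.00863487
P(merlot | x) = 0.0157828 / 0.02441767 ≈ 0.646

0.646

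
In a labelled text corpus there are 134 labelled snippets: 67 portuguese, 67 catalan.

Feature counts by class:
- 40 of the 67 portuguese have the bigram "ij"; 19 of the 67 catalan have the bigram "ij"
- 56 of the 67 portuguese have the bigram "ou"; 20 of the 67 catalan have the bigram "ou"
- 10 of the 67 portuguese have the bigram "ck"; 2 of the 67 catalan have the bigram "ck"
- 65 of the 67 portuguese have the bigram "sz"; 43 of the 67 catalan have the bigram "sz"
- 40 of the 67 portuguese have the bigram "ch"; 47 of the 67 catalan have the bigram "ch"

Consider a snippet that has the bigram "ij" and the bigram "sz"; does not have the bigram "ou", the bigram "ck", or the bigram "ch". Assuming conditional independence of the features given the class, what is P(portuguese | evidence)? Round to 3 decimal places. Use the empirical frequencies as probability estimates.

portuguese: (67/134) × (40/67) × (11/67) × (57/67) × (65/67) × (27/67) ≈ 0.0163005
catalan: (67/134) × (19/67) × (47/67) × (65/67) × (43/67) × (20/67) ≈ 0.0184867
P(portuguese | x) = 0.0163005 / 0.0347872 ≈ 0.469

0.469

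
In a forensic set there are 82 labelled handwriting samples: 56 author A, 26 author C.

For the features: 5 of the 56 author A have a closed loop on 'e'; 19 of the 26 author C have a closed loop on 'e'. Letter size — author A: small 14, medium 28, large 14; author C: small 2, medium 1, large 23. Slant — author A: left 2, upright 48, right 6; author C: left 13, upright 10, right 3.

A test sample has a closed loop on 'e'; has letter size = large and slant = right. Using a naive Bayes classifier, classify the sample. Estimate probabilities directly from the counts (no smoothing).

author C

author A: (56/82) × (5/56) × (14/56) × (6/56) ≈ 0.00163328
author C: (26/82) × (19/26) × (23/26) × (3/26) ≈ 0.0236506
Highest score → author C.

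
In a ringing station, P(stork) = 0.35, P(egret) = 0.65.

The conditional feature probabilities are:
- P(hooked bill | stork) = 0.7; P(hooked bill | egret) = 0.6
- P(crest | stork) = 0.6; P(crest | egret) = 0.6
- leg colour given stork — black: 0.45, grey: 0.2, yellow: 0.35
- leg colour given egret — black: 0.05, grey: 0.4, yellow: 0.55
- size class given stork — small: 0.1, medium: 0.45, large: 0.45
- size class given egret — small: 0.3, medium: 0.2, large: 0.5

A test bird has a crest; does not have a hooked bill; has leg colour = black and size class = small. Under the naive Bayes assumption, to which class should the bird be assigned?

stork: 0.35 × (1−0.7) × 0.6 × 0.45 × 0.1 = 0.002835
egret: 0.65 × (1−0.6) × 0.6 × 0.05 × 0.3 = 0.00234
Highest score → stork.

stork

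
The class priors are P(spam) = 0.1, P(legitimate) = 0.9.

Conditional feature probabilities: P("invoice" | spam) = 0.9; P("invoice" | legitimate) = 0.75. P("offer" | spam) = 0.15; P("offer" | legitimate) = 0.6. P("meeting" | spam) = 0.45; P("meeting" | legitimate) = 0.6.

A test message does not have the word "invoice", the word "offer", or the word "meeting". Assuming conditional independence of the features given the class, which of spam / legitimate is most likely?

legitimate

spam: 0.1 × (1−0.9) × (1−0.15) × (1−0.45) = 0.004675
legitimate: 0.9 × (1−0.75) × (1−0.6) × (1−0.6) = 0.036
Highest score → legitimate.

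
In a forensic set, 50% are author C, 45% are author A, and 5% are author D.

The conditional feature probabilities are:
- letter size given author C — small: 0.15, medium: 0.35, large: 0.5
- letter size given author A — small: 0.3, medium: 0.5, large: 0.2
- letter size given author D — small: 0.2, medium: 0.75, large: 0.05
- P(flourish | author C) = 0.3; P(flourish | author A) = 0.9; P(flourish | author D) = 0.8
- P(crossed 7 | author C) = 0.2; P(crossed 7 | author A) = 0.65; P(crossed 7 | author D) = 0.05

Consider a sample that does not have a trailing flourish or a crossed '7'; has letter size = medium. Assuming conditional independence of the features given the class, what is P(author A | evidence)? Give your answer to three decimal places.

author C: 0.5 × 0.35 × (1−0.3) × (1−0.2) = 0.098
author A: 0.45 × 0.5 × (1−0.9) × (1−0.65) = 0.007875
author D: 0.05 × 0.75 × (1−0.8) × (1−0.05) = 0.007125
P(author A | x) = 0.007875 / 0.113 ≈ 0.070

0.070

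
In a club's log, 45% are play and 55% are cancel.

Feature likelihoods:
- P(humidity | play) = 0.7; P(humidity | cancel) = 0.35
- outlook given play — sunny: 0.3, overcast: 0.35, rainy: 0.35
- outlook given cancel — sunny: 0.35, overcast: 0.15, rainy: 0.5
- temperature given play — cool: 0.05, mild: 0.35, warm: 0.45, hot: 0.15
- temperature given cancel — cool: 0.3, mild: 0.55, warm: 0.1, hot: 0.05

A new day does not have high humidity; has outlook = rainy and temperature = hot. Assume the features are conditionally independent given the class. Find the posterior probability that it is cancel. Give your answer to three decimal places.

play: 0.45 × (1−0.7) × 0.35 × 0.15 = 0.0070875
cancel: 0.55 × (1−0.35) × 0.5 × 0.05 = 0.0089375
P(cancel | x) = 0.0089375 / 0.016025 ≈ 0.558

0.558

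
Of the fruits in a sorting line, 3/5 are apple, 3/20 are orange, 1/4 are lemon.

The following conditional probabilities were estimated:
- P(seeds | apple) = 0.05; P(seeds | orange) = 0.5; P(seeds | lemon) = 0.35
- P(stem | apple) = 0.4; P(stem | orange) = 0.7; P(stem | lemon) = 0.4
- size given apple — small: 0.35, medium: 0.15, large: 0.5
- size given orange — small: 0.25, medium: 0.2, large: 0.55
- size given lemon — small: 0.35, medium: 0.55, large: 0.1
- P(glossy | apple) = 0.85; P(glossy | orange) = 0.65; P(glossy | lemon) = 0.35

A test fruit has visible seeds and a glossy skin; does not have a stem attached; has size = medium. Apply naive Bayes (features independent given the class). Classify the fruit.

apple: 0.6 × 0.05 × (1−0.4) × 0.15 × 0.85 = 0.002295
orange: 0.15 × 0.5 × (1−0.7) × 0.2 × 0.65 = 0.002925
lemon: 0.25 × 0.35 × (1−0.4) × 0.55 × 0.35 = 0.01010625
Highest score → lemon.

lemon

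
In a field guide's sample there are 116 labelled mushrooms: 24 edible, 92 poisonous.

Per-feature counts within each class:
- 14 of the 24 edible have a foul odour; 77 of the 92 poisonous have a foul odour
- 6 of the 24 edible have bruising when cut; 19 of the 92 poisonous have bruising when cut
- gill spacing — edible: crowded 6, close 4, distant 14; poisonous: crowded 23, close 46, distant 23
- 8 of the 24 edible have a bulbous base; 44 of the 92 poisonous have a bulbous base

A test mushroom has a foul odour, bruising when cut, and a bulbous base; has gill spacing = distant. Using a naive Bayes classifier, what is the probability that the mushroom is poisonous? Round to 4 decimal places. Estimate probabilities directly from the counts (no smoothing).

edible: (24/116) × (14/24) × (6/24) × (14/24) × (8/24) ≈ 0.00586686
poisonous: (92/116) × (77/92) × (19/92) × (23/92) × (44/92) ≈ 0.0163909
P(poisonous | x) = 0.0163909 / 0.02225776 ≈ 0.7364

0.7364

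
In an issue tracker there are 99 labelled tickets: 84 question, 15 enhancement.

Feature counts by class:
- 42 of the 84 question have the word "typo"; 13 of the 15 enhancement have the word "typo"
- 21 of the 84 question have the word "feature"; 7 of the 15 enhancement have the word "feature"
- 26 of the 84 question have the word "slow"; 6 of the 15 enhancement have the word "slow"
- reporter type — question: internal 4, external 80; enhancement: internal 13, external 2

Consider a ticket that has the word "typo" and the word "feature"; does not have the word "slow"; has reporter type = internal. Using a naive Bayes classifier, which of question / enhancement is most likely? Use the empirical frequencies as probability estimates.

question: (84/99) × (42/84) × (21/84) × (58/84) × (4/84) ≈ 0.00348725
enhancement: (15/99) × (13/15) × (7/15) × (9/15) × (13/15) ≈ 0.0318653
Highest score → enhancement.

enhancement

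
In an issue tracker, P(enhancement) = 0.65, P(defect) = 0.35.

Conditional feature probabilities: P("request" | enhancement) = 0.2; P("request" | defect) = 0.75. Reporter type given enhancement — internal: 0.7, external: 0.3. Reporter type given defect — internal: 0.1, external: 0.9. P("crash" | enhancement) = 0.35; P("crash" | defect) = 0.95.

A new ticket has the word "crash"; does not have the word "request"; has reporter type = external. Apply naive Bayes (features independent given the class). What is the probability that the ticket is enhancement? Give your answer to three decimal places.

0.422

enhancement: 0.65 × (1−0.2) × 0.3 × 0.35 = 0.0546
defect: 0.35 × (1−0.75) × 0.9 × 0.95 = 0.0748125
P(enhancement | x) = 0.0546 / 0.1294125 ≈ 0.422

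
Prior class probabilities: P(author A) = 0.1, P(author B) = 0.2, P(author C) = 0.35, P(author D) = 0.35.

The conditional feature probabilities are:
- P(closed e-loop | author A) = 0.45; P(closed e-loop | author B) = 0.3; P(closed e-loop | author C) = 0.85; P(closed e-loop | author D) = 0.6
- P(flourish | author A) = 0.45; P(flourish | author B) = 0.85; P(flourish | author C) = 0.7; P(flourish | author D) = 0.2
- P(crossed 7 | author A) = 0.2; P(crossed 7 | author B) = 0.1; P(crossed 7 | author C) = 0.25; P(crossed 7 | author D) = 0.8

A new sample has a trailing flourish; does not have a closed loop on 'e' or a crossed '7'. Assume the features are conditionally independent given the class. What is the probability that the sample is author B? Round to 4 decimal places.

0.6691

author A: 0.1 × (1−0.45) × 0.45 × (1−0.2) = 0.0198
author B: 0.2 × (1−0.3) × 0.85 × (1−0.1) = 0.1071
author C: 0.35 × (1−0.85) × 0.7 × (1−0.25) = 0.0275625
author D: 0.35 × (1−0.6) × 0.2 × (1−0.8) = 0.0056
P(author B | x) = 0.1071 / 0.1600625 ≈ 0.6691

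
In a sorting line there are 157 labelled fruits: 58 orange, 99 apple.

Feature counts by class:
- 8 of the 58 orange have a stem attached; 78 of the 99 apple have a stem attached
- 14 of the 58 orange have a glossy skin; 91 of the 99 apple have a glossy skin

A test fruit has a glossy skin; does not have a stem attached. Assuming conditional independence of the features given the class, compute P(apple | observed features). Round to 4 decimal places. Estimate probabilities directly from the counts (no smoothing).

orange: (58/157) × (50/58) × (14/58) ≈ 0.0768724
apple: (99/157) × (21/99) × (91/99) ≈ 0.122949
P(apple | x) = 0.122949 / 0.1998214 ≈ 0.6153

0.6153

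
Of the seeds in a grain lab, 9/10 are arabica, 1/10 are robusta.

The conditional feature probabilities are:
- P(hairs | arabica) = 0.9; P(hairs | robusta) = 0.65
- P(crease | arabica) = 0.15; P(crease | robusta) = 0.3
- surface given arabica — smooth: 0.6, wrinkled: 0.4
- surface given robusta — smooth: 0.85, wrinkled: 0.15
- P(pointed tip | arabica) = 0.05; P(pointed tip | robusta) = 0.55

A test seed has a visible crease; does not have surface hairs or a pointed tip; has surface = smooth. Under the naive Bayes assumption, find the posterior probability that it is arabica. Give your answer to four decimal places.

arabica: 0.9 × (1−0.9) × 0.15 × 0.6 × (1−0.05) = 0.007695
robusta: 0.1 × (1−0.65) × 0.3 × 0.85 × (1−0.55) = 0.00401625
P(arabica | x) = 0.007695 / 0.01171125 ≈ 0.6571

0.6571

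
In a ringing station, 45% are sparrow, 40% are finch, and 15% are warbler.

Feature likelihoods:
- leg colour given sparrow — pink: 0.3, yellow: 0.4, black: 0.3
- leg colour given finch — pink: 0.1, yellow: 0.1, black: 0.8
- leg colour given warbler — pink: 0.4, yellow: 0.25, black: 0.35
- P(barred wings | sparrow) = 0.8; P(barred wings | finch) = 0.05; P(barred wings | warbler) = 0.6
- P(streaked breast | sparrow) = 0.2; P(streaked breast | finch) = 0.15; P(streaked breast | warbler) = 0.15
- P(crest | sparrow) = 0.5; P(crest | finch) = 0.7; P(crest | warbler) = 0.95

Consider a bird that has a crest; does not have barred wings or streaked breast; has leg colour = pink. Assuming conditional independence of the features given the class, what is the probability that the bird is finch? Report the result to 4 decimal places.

0.4283

sparrow: 0.45 × 0.3 × (1−0.8) × (1−0.2) × 0.5 = 0.0108
finch: 0.4 × 0.1 × (1−0.05) × (1−0.15) × 0.7 = 0.02261
warbler: 0.15 × 0.4 × (1−0.6) × (1−0.15) × 0.95 = 0.01938
P(finch | x) = 0.02261 / 0.05279 ≈ 0.4283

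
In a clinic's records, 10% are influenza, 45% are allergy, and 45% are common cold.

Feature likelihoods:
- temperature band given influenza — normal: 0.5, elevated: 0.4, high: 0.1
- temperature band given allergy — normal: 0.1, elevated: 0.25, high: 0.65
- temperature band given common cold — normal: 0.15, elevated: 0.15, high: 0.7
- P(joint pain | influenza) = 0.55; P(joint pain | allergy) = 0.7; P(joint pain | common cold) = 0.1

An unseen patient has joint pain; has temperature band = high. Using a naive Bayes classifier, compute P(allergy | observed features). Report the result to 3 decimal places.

influenza: 0.1 × 0.1 × 0.55 = 0.0055
allergy: 0.45 × 0.65 × 0.7 = 0.20475
common cold: 0.45 × 0.7 × 0.1 = 0.0315
P(allergy | x) = 0.20475 / 0.24175 ≈ 0.847

0.847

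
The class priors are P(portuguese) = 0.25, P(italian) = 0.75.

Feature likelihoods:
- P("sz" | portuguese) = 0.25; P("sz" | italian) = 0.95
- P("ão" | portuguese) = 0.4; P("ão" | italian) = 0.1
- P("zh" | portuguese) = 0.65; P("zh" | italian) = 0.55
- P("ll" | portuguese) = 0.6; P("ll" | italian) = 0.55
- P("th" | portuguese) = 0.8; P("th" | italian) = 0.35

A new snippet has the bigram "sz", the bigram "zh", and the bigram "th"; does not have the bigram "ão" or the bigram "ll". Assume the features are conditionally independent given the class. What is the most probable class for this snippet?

italian

portuguese: 0.25 × 0.25 × (1−0.4) × 0.65 × (1−0.6) × 0.8 = 0.0078
italian: 0.75 × 0.95 × (1−0.1) × 0.55 × (1−0.55) × 0.35 = 0.05554828125
Highest score → italian.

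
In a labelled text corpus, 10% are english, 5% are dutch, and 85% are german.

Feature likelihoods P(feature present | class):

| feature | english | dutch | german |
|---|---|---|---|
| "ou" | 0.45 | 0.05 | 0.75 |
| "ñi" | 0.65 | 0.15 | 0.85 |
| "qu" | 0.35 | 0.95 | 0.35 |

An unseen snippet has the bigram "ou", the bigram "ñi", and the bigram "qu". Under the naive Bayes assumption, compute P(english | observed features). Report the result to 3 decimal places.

english: 0.1 × 0.45 × 0.65 × 0.35 = 0.0102375
dutch: 0.05 × 0.05 × 0.15 × 0.95 = 0.00035625
german: 0.85 × 0.75 × 0.85 × 0.35 = 0.18965625
P(english | x) = 0.0102375 / 0.20025 ≈ 0.051

0.051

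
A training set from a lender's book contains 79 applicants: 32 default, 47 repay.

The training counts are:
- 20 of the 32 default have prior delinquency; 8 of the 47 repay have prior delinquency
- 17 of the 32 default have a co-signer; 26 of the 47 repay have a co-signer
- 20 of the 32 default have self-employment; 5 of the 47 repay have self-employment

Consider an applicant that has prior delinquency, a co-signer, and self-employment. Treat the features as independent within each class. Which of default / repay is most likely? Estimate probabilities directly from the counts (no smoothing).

default: (32/79) × (20/32) × (17/32) × (20/32) ≈ 0.0840585
repay: (47/79) × (8/47) × (26/47) × (5/47) ≈ 0.00595951
Highest score → default.

default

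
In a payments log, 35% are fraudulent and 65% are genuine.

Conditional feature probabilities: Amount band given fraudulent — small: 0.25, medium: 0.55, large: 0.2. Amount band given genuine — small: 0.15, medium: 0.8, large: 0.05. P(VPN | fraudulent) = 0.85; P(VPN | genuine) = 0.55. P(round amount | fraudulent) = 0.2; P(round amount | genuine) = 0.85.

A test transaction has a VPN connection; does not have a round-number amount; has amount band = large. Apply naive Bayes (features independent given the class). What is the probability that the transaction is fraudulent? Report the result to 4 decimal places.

fraudulent: 0.35 × 0.2 × 0.85 × (1−0.2) = 0.0476
genuine: 0.65 × 0.05 × 0.55 × (1−0.85) = 0.00268125
P(fraudulent | x) = 0.0476 / 0.05028125 ≈ 0.9467

0.9467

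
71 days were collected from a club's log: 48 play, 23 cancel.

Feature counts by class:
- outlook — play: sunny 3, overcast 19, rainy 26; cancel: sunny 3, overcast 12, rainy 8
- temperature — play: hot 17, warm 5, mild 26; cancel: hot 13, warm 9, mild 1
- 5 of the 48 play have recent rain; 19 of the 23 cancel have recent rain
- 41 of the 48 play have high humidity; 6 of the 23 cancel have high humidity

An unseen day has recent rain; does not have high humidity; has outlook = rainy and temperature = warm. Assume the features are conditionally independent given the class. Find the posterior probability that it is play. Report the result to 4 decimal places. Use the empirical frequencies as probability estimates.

play: (48/71) × (26/48) × (5/48) × (5/48) × (7/48) ≈ 0.000579468
cancel: (23/71) × (8/23) × (9/23) × (19/23) × (17/23) ≈ 0.0269211
P(play | x) = 0.000579468 / 0.027500568 ≈ 0.0211

0.0211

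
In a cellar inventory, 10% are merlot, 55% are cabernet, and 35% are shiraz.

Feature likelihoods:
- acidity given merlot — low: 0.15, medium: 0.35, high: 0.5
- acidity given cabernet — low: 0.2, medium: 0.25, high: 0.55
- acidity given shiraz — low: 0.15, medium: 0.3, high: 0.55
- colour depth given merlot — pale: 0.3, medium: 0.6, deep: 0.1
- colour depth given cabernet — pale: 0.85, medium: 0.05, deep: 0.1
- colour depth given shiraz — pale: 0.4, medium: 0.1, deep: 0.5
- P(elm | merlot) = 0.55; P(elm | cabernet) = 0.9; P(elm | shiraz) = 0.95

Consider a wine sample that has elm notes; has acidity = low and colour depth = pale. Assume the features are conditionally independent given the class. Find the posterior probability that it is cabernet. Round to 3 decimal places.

0.790

merlot: 0.1 × 0.15 × 0.3 × 0.55 = 0.002475
cabernet: 0.55 × 0.2 × 0.85 × 0.9 = 0.08415
shiraz: 0.35 × 0.15 × 0.4 × 0.95 = 0.01995
P(cabernet | x) = 0.08415 / 0.106575 ≈ 0.790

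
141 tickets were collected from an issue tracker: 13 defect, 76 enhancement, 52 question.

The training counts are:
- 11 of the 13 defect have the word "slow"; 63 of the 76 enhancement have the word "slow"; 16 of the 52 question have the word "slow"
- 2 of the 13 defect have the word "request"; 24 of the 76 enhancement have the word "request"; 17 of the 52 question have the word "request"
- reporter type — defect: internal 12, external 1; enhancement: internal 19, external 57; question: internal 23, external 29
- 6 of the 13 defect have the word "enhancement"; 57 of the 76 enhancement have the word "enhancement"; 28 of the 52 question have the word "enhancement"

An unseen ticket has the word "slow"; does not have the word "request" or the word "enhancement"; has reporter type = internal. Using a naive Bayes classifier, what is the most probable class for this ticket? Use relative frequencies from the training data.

defect

defect: (13/141) × (11/13) × (11/13) × (12/13) × (7/13) ≈ 0.0328107
enhancement: (76/141) × (63/76) × (52/76) × (19/76) × (19/76) ≈ 0.0191069
question: (52/141) × (16/52) × (35/52) × (23/52) × (24/52) ≈ 0.0155919
Highest score → defect.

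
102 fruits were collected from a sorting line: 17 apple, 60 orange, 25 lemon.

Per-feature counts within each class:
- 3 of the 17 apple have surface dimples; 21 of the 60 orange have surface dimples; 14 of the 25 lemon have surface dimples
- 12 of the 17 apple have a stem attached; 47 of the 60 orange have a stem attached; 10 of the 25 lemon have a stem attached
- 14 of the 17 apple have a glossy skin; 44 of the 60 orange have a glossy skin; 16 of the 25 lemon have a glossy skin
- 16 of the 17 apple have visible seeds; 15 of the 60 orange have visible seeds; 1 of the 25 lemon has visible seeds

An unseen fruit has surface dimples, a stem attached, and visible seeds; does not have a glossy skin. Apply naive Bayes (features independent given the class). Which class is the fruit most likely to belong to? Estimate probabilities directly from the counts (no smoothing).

apple: (17/102) × (3/17) × (12/17) × (3/17) × (16/17) ≈ 0.00344823
orange: (60/102) × (21/60) × (47/60) × (16/60) × (15/60) ≈ 0.0107516
lemon: (25/102) × (14/25) × (10/25) × (9/25) × (1/25) ≈ 0.000790588
Highest score → orange.

orange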